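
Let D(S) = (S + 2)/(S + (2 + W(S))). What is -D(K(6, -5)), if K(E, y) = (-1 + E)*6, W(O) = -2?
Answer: -16/15 ≈ -1.0667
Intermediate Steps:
K(E, y) = -6 + 6*E
D(S) = (2 + S)/S (D(S) = (S + 2)/(S + (2 - 2)) = (2 + S)/(S + 0) = (2 + S)/S)
-D(K(6, -5)) = -(2 + (-6 + 6*6))/(-6 + 6*6) = -(2 + (-6 + 36))/(-6 + 36) = -(2 + 30)/30 = -32/30 = -1*16/15 = -16/15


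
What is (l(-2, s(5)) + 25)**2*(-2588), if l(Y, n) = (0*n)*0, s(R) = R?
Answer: -1617500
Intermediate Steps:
l(Y, n) = 0 (l(Y, n) = 0*0 = 0)
(l(-2, s(5)) + 25)**2*(-2588) = (0 + 25)**2*(-2588) = 25**2*(-2588) = 625*(-2588) = -1617500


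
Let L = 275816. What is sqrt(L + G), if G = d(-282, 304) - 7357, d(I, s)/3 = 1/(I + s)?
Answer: sqrt(129934222)/22 ≈ 518.13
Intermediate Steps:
d(I, s) = 3/(I + s)
G = -161851/22 (G = 3/(-282 + 304) - 7357 = 3/22 - 7357 = -161851/22 ≈ -7356.9)
sqrt(L + G) = sqrt(275816 - 161851/22) = sqrt(5906101/22) = sqrt(129934222)/22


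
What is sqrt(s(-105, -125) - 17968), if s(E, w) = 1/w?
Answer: I*sqrt(11230005)/25 ≈ 134.04*I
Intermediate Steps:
sqrt(s(-105, -125) - 17968) = sqrt(1/(-125) - 17968) = sqrt(-1/125 - 17968) = sqrt(-2246001/125) = I*sqrt(11230005)/25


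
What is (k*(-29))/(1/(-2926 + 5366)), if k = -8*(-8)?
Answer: -4528640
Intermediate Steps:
k = 64
(k*(-29))/(1/(-2926 + 5366)) = (64*(-29))/(1/(-2926 + 5366)) = -1856/(1/2440) = -1856/1/2440 = -1856*2440 = -4528640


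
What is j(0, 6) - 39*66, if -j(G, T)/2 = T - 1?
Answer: -2584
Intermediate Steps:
j(G, T) = 2 - 2*T (j(G, T) = -2*(T - 1) = -2*(-1 + T) = 2 - 2*T)
j(0, 6) - 39*66 = (2 - 2*6) - 39*66 = (2 - 12) - 2574 = -10 - 2574 = -2584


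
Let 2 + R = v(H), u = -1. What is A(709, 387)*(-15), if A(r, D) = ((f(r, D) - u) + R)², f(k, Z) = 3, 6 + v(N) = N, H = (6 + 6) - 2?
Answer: -540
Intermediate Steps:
H = 10 (H = 12 - 2 = 10)
v(N) = -6 + N
R = 2 (R = -2 + (-6 + 10) = -2 + 4 = 2)
A(r, D) = 36 (A(r, D) = ((3 - 1*(-1)) + 2)² = ((3 + 1) + 2)² = (4 + 2)² = 6² = 36)
A(709, 387)*(-15) = 36*(-15) = -540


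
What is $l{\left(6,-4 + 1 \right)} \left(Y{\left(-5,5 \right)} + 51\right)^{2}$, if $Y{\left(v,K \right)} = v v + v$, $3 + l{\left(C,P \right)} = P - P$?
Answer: $-15123$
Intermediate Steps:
$l{\left(C,P \right)} = -3$ ($l{\left(C,P \right)} = -3 + \left(P - P\right) = -3 + 0 = -3$)
$Y{\left(v,K \right)} = v + v^{2}$ ($Y{\left(v,K \right)} = v^{2} + v = v + v^{2}$)
$l{\left(6,-4 + 1 \right)} \left(Y{\left(-5,5 \right)} + 51\right)^{2} = - 3 \left(- 5 \left(1 - 5\right) + 51\right)^{2} = - 3 \left(\left(-5\right) \left(-4\right) + 51\right)^{2} = - 3 \left(20 + 51\right)^{2} = - 3 \cdot 71^{2} = \left(-3\right) 5041 = -15123$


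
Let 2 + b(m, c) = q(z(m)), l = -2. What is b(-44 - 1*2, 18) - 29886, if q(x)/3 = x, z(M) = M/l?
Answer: -29819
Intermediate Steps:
z(M) = -M/2 (z(M) = M/(-2) = M*(-½) = -M/2)
q(x) = 3*x
b(m, c) = -2 - 3*m/2 (b(m, c) = -2 + 3*(-m/2) = -2 - 3*m/2)
b(-44 - 1*2, 18) - 29886 = (-2 - 3*(-44 - 1*2)/2) - 29886 = (-2 - 3*(-44 - 2)/2) - 29886 = (-2 - 3/2*(-46)) - 29886 = (-2 + 69) - 29886 = 67 - 29886 = -29819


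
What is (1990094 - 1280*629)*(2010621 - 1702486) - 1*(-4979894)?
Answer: 365136943384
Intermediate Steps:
(1990094 - 1280*629)*(2010621 - 1702486) - 1*(-4979894) = (1990094 - 805120)*308135 + 4979894 = 1184974*308135 + 4979894 = 365131963490 + 4979894 = 365136943384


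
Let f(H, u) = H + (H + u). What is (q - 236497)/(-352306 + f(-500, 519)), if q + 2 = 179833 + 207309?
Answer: -150643/352787 ≈ -0.42701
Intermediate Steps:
q = 387140 (q = -2 + (179833 + 207309) = -2 + 387142 = 387140)
f(H, u) = u + 2*H
(q - 236497)/(-352306 + f(-500, 519)) = (387140 - 236497)/(-352306 + (519 + 2*(-500))) = 150643/(-352306 + (519 - 1000)) = 150643/(-352306 - 481) = 150643/(-352787) = 150643*(-1/352787) = -150643/352787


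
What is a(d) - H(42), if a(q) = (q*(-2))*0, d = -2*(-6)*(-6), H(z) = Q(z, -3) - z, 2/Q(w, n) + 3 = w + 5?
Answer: 923/22 ≈ 41.955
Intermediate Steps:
Q(w, n) = 2/(2 + w) (Q(w, n) = 2/(-3 + (w + 5)) = 2/(-3 + (5 + w)) = 2/(2 + w))
H(z) = -z + 2/(2 + z) (H(z) = 2/(2 + z) - z = -z + 2/(2 + z))
d = -72 (d = 12*(-6) = -72)
a(q) = 0 (a(q) = -2*q*0 = 0)
a(d) - H(42) = 0 - (2 - 1*42*(2 + 42))/(2 + 42) = 0 - (2 - 1*42*44)/44 = 0 - (2 - 1848)/44 = 0 - (-1846)/44 = 0 - 1*(-923/22) = 0 + 923/22 = 923/22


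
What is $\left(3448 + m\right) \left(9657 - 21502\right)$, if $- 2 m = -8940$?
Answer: $-93788710$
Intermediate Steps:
$m = 4470$ ($m = \left(- \frac{1}{2}\right) \left(-8940\right) = 4470$)
$\left(3448 + m\right) \left(9657 - 21502\right) = \left(3448 + 4470\right) \left(9657 - 21502\right) = 7918 \left(-11845\right) = -93788710$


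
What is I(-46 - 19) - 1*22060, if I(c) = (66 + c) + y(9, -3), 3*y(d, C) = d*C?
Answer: -22068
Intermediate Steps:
y(d, C) = C*d/3 (y(d, C) = (d*C)/3 = (C*d)/3 = C*d/3)
I(c) = 57 + c (I(c) = (66 + c) + (⅓)*(-3)*9 = (66 + c) - 9 = 57 + c)
I(-46 - 19) - 1*22060 = (57 + (-46 - 19)) - 1*22060 = (57 - 65) - 22060 = -8 - 22060 = -22068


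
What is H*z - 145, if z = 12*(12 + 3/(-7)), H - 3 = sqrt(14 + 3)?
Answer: 1901/7 + 972*sqrt(17)/7 ≈ 844.09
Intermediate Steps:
H = 3 + sqrt(17) (H = 3 + sqrt(14 + 3) = 3 + sqrt(17) ≈ 7.1231)
z = 972/7 (z = 12*(12 + 3*(-1/7)) = 12*(12 - 3/7) = 12*(81/7) = 972/7 ≈ 138.86)
H*z - 145 = (3 + sqrt(17))*(972/7) - 145 = (2916/7 + 972*sqrt(17)/7) - 145 = 1901/7 + 972*sqrt(17)/7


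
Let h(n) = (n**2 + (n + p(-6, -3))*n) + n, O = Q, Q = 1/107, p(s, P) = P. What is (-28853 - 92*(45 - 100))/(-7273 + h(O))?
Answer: 90802019/27756263 ≈ 3.2714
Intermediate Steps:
Q = 1/107 ≈ 0.0093458
O = 1/107 ≈ 0.0093458
h(n) = n + n**2 + n*(-3 + n) (h(n) = (n**2 + (n - 3)*n) + n = (n**2 + (-3 + n)*n) + n = (n**2 + n*(-3 + n)) + n = n + n**2 + n*(-3 + n))
(-28853 - 92*(45 - 100))/(-7273 + h(O)) = (-28853 - 92*(45 - 100))/(-7273 + 2*(1/107)*(-1 + 1/107)) = (-28853 - 92*(-55))/(-7273 + 2*(1/107)*(-106/107)) = (-28853 + 5060)/(-7273 - 212/11449) = -23793/(-83268789/11449) = -23793*(-11449/83268789) = 90802019/27756263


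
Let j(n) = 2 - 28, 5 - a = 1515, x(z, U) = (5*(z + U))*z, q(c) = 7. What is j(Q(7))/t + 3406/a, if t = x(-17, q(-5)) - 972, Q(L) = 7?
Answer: -94068/46055 ≈ -2.0425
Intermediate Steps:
x(z, U) = z*(5*U + 5*z) (x(z, U) = (5*(U + z))*z = (5*U + 5*z)*z = z*(5*U + 5*z))
a = -1510 (a = 5 - 1*1515 = 5 - 1515 = -1510)
j(n) = -26
t = -122 (t = 5*(-17)*(7 - 17) - 972 = 5*(-17)*(-10) - 972 = 850 - 972 = -122)
j(Q(7))/t + 3406/a = -26/(-122) + 3406/(-1510) = -26*(-1/122) + 3406*(-1/1510) = 13/61 - 1703/755 = -94068/46055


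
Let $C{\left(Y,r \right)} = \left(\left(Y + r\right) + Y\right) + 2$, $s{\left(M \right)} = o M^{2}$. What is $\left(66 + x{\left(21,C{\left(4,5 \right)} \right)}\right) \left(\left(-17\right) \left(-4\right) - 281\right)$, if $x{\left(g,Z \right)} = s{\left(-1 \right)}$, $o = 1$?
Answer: $-14271$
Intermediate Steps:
$s{\left(M \right)} = M^{2}$ ($s{\left(M \right)} = 1 M^{2} = M^{2}$)
$C{\left(Y,r \right)} = 2 + r + 2 Y$ ($C{\left(Y,r \right)} = \left(r + 2 Y\right) + 2 = 2 + r + 2 Y$)
$x{\left(g,Z \right)} = 1$ ($x{\left(g,Z \right)} = \left(-1\right)^{2} = 1$)
$\left(66 + x{\left(21,C{\left(4,5 \right)} \right)}\right) \left(\left(-17\right) \left(-4\right) - 281\right) = \left(66 + 1\right) \left(\left(-17\right) \left(-4\right) - 281\right) = 67 \left(68 - 281\right) = 67 \left(-213\right) = -14271$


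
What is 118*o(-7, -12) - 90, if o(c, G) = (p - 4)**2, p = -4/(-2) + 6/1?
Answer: 1798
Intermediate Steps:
p = 8 (p = -4*(-1/2) + 6*1 = 2 + 6 = 8)
o(c, G) = 16 (o(c, G) = (8 - 4)**2 = 4**2 = 16)
118*o(-7, -12) - 90 = 118*16 - 90 = 1888 - 90 = 1798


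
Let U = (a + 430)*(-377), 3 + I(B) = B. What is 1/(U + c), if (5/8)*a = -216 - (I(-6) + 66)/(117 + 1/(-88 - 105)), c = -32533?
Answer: -28225/1808034801 ≈ -1.5611e-5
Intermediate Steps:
I(B) = -3 + B
a = -9776562/28225 (a = 8*(-216 - ((-3 - 6) + 66)/(117 + 1/(-88 - 105)))/5 = 8*(-216 - (-9 + 66)/(117 + 1/(-193)))/5 = 8*(-216 - 57/(117 - 1/193))/5 = 8*(-216 - 57/22580/193)/5 = 8*(-216 - 57*193/22580)/5 = 8*(-216 - 1*11001/22580)/5 = 8*(-216 - 11001/22580)/5 = (8/5)*(-4888281/22580) = -9776562/28225 ≈ -346.38)
U = -889790876/28225 (U = (-9776562/28225 + 430)*(-377) = (2360188/28225)*(-377) = -889790876/28225 ≈ -31525.)
1/(U + c) = 1/(-889790876/28225 - 32533) = 1/(-1808034801/28225) = -28225/1808034801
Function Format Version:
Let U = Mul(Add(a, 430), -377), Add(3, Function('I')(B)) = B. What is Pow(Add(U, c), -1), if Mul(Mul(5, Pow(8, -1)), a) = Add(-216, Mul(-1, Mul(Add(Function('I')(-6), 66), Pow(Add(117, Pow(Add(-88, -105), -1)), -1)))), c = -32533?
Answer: Rational(-28225, 1808034801) ≈ -1.5611e-5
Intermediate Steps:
Function('I')(B) = Add(-3, B)
a = Rational(-9776562, 28225) (a = Mul(Rational(8, 5), Add(-216, Mul(-1, Mul(Add(Add(-3, -6), 66), Pow(Add(117, Pow(Add(-88, -105), -1)), -1))))) = Mul(Rational(8, 5), Add(-216, Mul(-1, Mul(Add(-9, 66), Pow(Add(117, Pow(-193, -1)), -1))))) = Mul(Rational(8, 5), Add(-216, Mul(-1, Mul(57, Pow(Add(117, Rational(-1, 193)), -1))))) = Mul(Rational(8, 5), Add(-216, Mul(-1, Mul(57, Pow(Rational(22580, 193), -1))))) = Mul(Rational(8, 5), Add(-216, Mul(-1, Mul(57, Rational(193, 22580))))) = Mul(Rational(8, 5), Add(-216, Mul(-1, Rational(11001, 22580)))) = Mul(Rational(8, 5), Add(-216, Rational(-11001, 22580))) = Mul(Rational(8, 5), Rational(-4888281, 22580)) = Rational(-9776562, 28225) ≈ -346.38)
U = Rational(-889790876, 28225) (U = Mul(Add(Rational(-9776562, 28225), 430), -377) = Mul(Rational(2360188, 28225), -377) = Rational(-889790876, 28225) ≈ -31525.)
Pow(Add(U, c), -1) = Pow(Add(Rational(-889790876, 28225), -32533), -1) = Pow(Rational(-1808034801, 28225), -1) = Rational(-28225, 1808034801)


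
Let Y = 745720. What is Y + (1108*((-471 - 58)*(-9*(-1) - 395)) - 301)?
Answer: 226992371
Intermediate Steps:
Y + (1108*((-471 - 58)*(-9*(-1) - 395)) - 301) = 745720 + (1108*((-471 - 58)*(-9*(-1) - 395)) - 301) = 745720 + (1108*(-529*(9 - 395)) - 301) = 745720 + (1108*(-529*(-386)) - 301) = 745720 + (1108*204194 - 301) = 745720 + (226246952 - 301) = 745720 + 226246651 = 226992371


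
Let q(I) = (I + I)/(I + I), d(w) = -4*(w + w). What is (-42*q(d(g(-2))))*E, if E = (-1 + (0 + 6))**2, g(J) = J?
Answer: -1050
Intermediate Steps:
d(w) = -8*w
q(I) = 1 (q(I) = (2*I)/((2*I)) = (2*I)*(1/(2*I)) = 1)
E = 25 (E = (-1 + 6)**2 = 5**2 = 25)
(-42*q(d(g(-2))))*E = -42*1*25 = -42*25 = -1050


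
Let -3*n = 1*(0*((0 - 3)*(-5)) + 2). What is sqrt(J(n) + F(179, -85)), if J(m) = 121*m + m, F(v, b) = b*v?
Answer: I*sqrt(137667)/3 ≈ 123.68*I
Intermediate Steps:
n = -2/3 (n = -(0*((0 - 3)*(-5)) + 2)/3 = -(0*(-3*(-5)) + 2)/3 = -(0*15 + 2)/3 = -(0 + 2)/3 = -2/3 ≈ -0.66667)
J(m) = 122*m
sqrt(J(n) + F(179, -85)) = sqrt(122*(-2/3) - 85*179) = sqrt(-244/3 - 15215) = sqrt(-45889/3) = I*sqrt(137667)/3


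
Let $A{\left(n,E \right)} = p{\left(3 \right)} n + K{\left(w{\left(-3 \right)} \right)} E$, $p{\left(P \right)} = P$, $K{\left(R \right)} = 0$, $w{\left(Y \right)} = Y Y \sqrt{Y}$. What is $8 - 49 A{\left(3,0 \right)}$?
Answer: $-433$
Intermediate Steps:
$w{\left(Y \right)} = Y^{\frac{5}{2}}$ ($w{\left(Y \right)} = Y^{2} \sqrt{Y} = Y^{\frac{5}{2}}$)
$A{\left(n,E \right)} = 3 n$ ($A{\left(n,E \right)} = 3 n + 0 E = 3 n + 0 = 3 n$)
$8 - 49 A{\left(3,0 \right)} = 8 - 49 \cdot 3 \cdot 3 = 8 - 441 = -433$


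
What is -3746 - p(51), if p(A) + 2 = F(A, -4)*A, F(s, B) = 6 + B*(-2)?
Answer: -4458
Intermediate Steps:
F(s, B) = 6 - 2*B
p(A) = -2 + 14*A (p(A) = -2 + (6 - 2*(-4))*A = -2 + (6 + 8)*A = -2 + 14*A)
-3746 - p(51) = -3746 - (-2 + 14*51) = -3746 - (-2 + 714) = -3746 - 1*712 = -3746 - 712 = -4458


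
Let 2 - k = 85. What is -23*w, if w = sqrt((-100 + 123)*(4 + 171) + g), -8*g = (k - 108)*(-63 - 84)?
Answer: -23*sqrt(8246)/4 ≈ -522.14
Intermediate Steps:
k = -83 (k = 2 - 1*85 = 2 - 85 = -83)
g = -28077/8 (g = -(-83 - 108)*(-63 - 84)/8 = -(-191)*(-147)/8 = -1/8*28077 = -28077/8 ≈ -3509.6)
w = sqrt(8246)/4 (w = sqrt((-100 + 123)*(4 + 171) - 28077/8) = sqrt(23*175 - 28077/8) = sqrt(4025 - 28077/8) = sqrt(4123/8) = sqrt(8246)/4 ≈ 22.702)
-23*w = -23*sqrt(8246)/4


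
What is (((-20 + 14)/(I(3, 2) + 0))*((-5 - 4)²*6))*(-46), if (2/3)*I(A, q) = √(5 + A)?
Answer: 22356*√2 ≈ 31616.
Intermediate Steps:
I(A, q) = 3*√(5 + A)/2
(((-20 + 14)/(I(3, 2) + 0))*((-5 - 4)²*6))*(-46) = (((-20 + 14)/(3*√(5 + 3)/2 + 0))*((-5 - 4)²*6))*(-46) = ((-6/(3*√8/2 + 0))*((-9)²*6))*(-46) = ((-6/(3*(2*√2)/2 + 0))*(81*6))*(-46) = (-6/(3*√2 + 0)*486)*(-46) = (-6*√2/6*486)*(-46) = (-√2*486)*(-46) = -486*√2*(-46) = 22356*√2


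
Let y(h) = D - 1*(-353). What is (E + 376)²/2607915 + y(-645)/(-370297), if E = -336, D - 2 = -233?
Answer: 54861914/193140620151 ≈ 0.00028405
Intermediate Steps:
D = -231 (D = 2 - 233 = -231)
y(h) = 122 (y(h) = -231 - 1*(-353) = -231 + 353 = 122)
(E + 376)²/2607915 + y(-645)/(-370297) = (-336 + 376)²/2607915 + 122/(-370297) = 40²*(1/2607915) + 122*(-1/370297) = 1600*(1/2607915) - 122/370297 = 320/521583 - 122/370297 = 54861914/193140620151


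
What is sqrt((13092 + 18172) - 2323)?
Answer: sqrt(28941) ≈ 170.12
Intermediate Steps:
sqrt((13092 + 18172) - 2323) = sqrt(31264 - 2323) = sqrt(28941)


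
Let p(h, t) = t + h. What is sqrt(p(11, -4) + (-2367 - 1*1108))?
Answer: 34*I*sqrt(3) ≈ 58.89*I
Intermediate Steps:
p(h, t) = h + t
sqrt(p(11, -4) + (-2367 - 1*1108)) = sqrt((11 - 4) + (-2367 - 1*1108)) = sqrt(7 + (-2367 - 1108)) = sqrt(7 - 3475) = sqrt(-3468) = 34*I*sqrt(3)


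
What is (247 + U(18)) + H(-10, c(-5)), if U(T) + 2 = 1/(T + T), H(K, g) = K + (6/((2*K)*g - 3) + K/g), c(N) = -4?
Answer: 658643/2772 ≈ 237.61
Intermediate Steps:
H(K, g) = K + 6/(-3 + 2*K*g) + K/g (H(K, g) = K + (6/(2*K*g - 3) + K/g) = K + (6/(-3 + 2*K*g) + K/g) = K + 6/(-3 + 2*K*g) + K/g)
U(T) = -2 + 1/(2*T) (U(T) = -2 + 1/(T + T) = -2 + 1/(2*T))
(247 + U(18)) + H(-10, c(-5)) = (247 + (-2 + (1/2)/18)) + (-3*(-10) + 6*(-4) - 3*(-10)*(-4) + 2*(-4)*(-10)**2 + 2*(-10)**2*(-4)**2)/((-4)*(-3 + 2*(-10)*(-4))) = (247 + (-2 + (1/2)*(1/18))) - (30 - 24 - 120 + 2*(-4)*100 + 2*100*16)/(4*(-3 + 80)) = (247 + (-2 + 1/36)) - 1/4*(30 - 24 - 120 - 800 + 3200)/77 = (247 - 71/36) - 1/4*1/77*2286 = 8821/36 - 1143/154 = 658643/2772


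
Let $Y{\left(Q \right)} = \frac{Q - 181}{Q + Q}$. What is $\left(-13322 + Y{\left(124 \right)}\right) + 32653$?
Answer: $\frac{4794031}{248} \approx 19331.0$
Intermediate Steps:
$Y{\left(Q \right)} = \frac{-181 + Q}{2 Q}$
$\left(-13322 + Y{\left(124 \right)}\right) + 32653 = \left(-13322 + \frac{-181 + 124}{2 \cdot 124}\right) + 32653 = \left(-13322 + \frac{1}{2} \cdot \frac{1}{124} \left(-57\right)\right) + 32653 = \left(-13322 - \frac{57}{248}\right) + 32653 = - \frac{3303913}{248} + 32653 = \frac{4794031}{248}$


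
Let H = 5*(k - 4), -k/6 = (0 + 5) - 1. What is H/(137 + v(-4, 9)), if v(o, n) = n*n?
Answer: -70/109 ≈ -0.64220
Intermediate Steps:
v(o, n) = n**2
k = -24 (k = -6*((0 + 5) - 1) = -6*(5 - 1) = -6*4 = -24)
H = -140 (H = 5*(-24 - 4) = 5*(-28) = -140)
H/(137 + v(-4, 9)) = -140/(137 + 9**2) = -140/(137 + 81) = -140/218 = (1/218)*(-140) = -70/109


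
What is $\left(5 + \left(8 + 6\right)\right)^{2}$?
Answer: $361$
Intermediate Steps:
$\left(5 + \left(8 + 6\right)\right)^{2} = \left(5 + 14\right)^{2} = 19^{2} = 361$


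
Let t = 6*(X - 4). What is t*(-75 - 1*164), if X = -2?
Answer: 8604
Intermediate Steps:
t = -36 (t = 6*(-2 - 4) = 6*(-6) = -36)
t*(-75 - 1*164) = -36*(-75 - 1*164) = -36*(-75 - 164) = -36*(-239) = 8604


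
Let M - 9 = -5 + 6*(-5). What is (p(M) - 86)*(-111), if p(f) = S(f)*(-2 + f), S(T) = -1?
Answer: 6438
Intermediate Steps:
M = -26 (M = 9 + (-5 + 6*(-5)) = 9 + (-5 - 30) = 9 - 35 = -26)
p(f) = 2 - f (p(f) = -(-2 + f) = 2 - f)
(p(M) - 86)*(-111) = ((2 - 1*(-26)) - 86)*(-111) = ((2 + 26) - 86)*(-111) = (28 - 86)*(-111) = -58*(-111) = 6438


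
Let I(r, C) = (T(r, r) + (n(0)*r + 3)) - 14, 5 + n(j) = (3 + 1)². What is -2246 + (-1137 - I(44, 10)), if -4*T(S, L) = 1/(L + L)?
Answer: -1357311/352 ≈ -3856.0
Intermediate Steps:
n(j) = 11 (n(j) = -5 + (3 + 1)² = -5 + 4² = -5 + 16 = 11)
T(S, L) = -1/(8*L) (T(S, L) = -1/(4*(L + L)) = -1/(2*L)/4 = -1/(8*L))
I(r, C) = -11 + 11*r - 1/(8*r) (I(r, C) = (-1/(8*r) + (11*r + 3)) - 14 = (-1/(8*r) + (3 + 11*r)) - 14 = (3 + 11*r - 1/(8*r)) - 14 = -11 + 11*r - 1/(8*r))
-2246 + (-1137 - I(44, 10)) = -2246 + (-1137 - (-11 + 11*44 - ⅛/44)) = -2246 + (-1137 - (-11 + 484 - ⅛*1/44)) = -2246 + (-1137 - (-11 + 484 - 1/352)) = -2246 + (-1137 - 1*166495/352) = -2246 + (-1137 - 166495/352) = -2246 - 566719/352 = -1357311/352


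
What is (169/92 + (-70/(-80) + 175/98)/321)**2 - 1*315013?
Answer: -53847503515747583/170939248704 ≈ -3.1501e+5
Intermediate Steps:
(169/92 + (-70/(-80) + 175/98)/321)**2 - 1*315013 = (169*(1/92) + (-70*(-1/80) + 175*(1/98))*(1/321))**2 - 315013 = (169/92 + (7/8 + 25/14)*(1/321))**2 - 315013 = (169/92 + (149/56)*(1/321))**2 - 315013 = (169/92 + 149/17976)**2 - 315013 = (762913/413448)**2 - 315013 = 582036245569/170939248704 - 315013 = -53847503515747583/170939248704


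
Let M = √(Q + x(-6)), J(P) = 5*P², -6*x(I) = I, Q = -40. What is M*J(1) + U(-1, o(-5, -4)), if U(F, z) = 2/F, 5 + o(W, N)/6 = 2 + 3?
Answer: -2 + 5*I*√39 ≈ -2.0 + 31.225*I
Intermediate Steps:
x(I) = -I/6
o(W, N) = 0 (o(W, N) = -30 + 6*(2 + 3) = -30 + 6*5 = -30 + 30 = 0)
M = I*√39 (M = √(-40 - ⅙*(-6)) = √(-40 + 1) = √(-39) = I*√39 ≈ 6.245*I)
M*J(1) + U(-1, o(-5, -4)) = (I*√39)*(5*1²) + 2/(-1) = (I*√39)*(5*1) + 2*(-1) = (I*√39)*5 - 2 = 5*I*√39 - 2 = -2 + 5*I*√39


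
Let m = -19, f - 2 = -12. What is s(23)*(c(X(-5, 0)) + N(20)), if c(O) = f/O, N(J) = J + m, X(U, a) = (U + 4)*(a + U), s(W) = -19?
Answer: 19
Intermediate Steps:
f = -10 (f = 2 - 12 = -10)
X(U, a) = (4 + U)*(U + a)
N(J) = -19 + J (N(J) = J - 19 = -19 + J)
c(O) = -10/O
s(23)*(c(X(-5, 0)) + N(20)) = -19*(-10/((-5)**2 + 4*(-5) + 4*0 - 5*0) + (-19 + 20)) = -19*(-10/(25 - 20 + 0 + 0) + 1) = -19*(-10/5 + 1) = -19*(-10*1/5 + 1) = -19*(-2 + 1) = -19*(-1) = 19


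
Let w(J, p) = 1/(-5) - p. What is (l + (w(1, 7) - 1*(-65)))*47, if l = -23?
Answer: 8178/5 ≈ 1635.6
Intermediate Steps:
w(J, p) = -1/5 - p
(l + (w(1, 7) - 1*(-65)))*47 = (-23 + ((-1/5 - 1*7) - 1*(-65)))*47 = (-23 + ((-1/5 - 7) + 65))*47 = (-23 + (-36/5 + 65))*47 = (-23 + 289/5)*47 = (174/5)*47 = 8178/5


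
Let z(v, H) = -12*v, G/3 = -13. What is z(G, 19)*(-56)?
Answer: -26208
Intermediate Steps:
G = -39 (G = 3*(-13) = -39)
z(G, 19)*(-56) = -12*(-39)*(-56) = 468*(-56) = -26208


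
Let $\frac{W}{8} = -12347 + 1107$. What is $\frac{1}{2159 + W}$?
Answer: $- \frac{1}{87761} \approx -1.1395 \cdot 10^{-5}$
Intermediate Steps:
$W = -89920$ ($W = 8 \left(-12347 + 1107\right) = 8 \left(-11240\right) = -89920$)
$\frac{1}{2159 + W} = \frac{1}{2159 - 89920} = \frac{1}{-87761} = - \frac{1}{87761}$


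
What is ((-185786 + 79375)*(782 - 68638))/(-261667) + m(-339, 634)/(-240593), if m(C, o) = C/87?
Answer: -59904544321941/2170870639 ≈ -27595.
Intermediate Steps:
m(C, o) = C/87 (m(C, o) = C*(1/87) = C/87)
((-185786 + 79375)*(782 - 68638))/(-261667) + m(-339, 634)/(-240593) = ((-185786 + 79375)*(782 - 68638))/(-261667) + ((1/87)*(-339))/(-240593) = -106411*(-67856)*(-1/261667) - 113/29*(-1/240593) = 7220624816*(-1/261667) + 113/6977197 = -7220624816/261667 + 113/6977197 = -59904544321941/2170870639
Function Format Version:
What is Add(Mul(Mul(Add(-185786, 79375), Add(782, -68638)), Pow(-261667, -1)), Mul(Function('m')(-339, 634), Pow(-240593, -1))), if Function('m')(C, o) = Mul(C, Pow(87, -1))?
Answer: Rational(-59904544321941, 2170870639) ≈ -27595.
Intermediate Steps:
Function('m')(C, o) = Mul(Rational(1, 87), C) (Function('m')(C, o) = Mul(C, Rational(1, 87)) = Mul(Rational(1, 87), C))
Add(Mul(Mul(Add(-185786, 79375), Add(782, -68638)), Pow(-261667, -1)), Mul(Function('m')(-339, 634), Pow(-240593, -1))) = Add(Mul(Mul(Add(-185786, 79375), Add(782, -68638)), Pow(-261667, -1)), Mul(Mul(Rational(1, 87), -339), Pow(-240593, -1))) = Add(Mul(Mul(-106411, -67856), Rational(-1, 261667)), Mul(Rational(-113, 29), Rational(-1, 240593))) = Add(Mul(7220624816, Rational(-1, 261667)), Rational(113, 6977197)) = Add(Rational(-7220624816, 261667), Rational(113, 6977197)) = Rational(-59904544321941, 2170870639)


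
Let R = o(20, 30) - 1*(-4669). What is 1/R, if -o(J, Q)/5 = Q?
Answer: 1/4519 ≈ 0.00022129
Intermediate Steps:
o(J, Q) = -5*Q
R = 4519 (R = -5*30 - 1*(-4669) = -150 + 4669 = 4519)
1/R = 1/4519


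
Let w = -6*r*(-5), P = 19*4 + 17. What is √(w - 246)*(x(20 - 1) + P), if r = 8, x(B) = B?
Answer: 112*I*√6 ≈ 274.34*I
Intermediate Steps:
P = 93 (P = 76 + 17 = 93)
w = 240 (w = -6*8*(-5) = -48*(-5) = 240)
√(w - 246)*(x(20 - 1) + P) = √(240 - 246)*((20 - 1) + 93) = √(-6)*(19 + 93) = (I*√6)*112 = 112*I*√6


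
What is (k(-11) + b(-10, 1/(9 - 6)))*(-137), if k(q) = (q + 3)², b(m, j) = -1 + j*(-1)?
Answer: -25756/3 ≈ -8585.3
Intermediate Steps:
b(m, j) = -1 - j
k(q) = (3 + q)²
(k(-11) + b(-10, 1/(9 - 6)))*(-137) = ((3 - 11)² + (-1 - 1/(9 - 6)))*(-137) = ((-8)² + (-1 - 1/3))*(-137) = (64 + (-1 - 1*⅓))*(-137) = (64 + (-1 - ⅓))*(-137) = (64 - 4/3)*(-137) = (188/3)*(-137) = -25756/3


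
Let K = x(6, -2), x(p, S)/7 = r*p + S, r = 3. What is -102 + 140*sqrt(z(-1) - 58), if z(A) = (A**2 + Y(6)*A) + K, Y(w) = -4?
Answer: -102 + 140*sqrt(59) ≈ 973.36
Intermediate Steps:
x(p, S) = 7*S + 21*p (x(p, S) = 7*(3*p + S) = 7*(S + 3*p) = 7*S + 21*p)
K = 112 (K = 7*(-2) + 21*6 = -14 + 126 = 112)
z(A) = 112 + A**2 - 4*A (z(A) = (A**2 - 4*A) + 112 = 112 + A**2 - 4*A)
-102 + 140*sqrt(z(-1) - 58) = -102 + 140*sqrt((112 + (-1)**2 - 4*(-1)) - 58) = -102 + 140*sqrt((112 + 1 + 4) - 58) = -102 + 140*sqrt(117 - 58) = -102 + 140*sqrt(59)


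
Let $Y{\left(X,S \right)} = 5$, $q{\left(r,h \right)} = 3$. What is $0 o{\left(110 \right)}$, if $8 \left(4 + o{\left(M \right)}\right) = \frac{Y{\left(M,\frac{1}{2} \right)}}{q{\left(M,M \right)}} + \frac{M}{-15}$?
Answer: $0$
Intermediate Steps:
$o{\left(M \right)} = - \frac{91}{24} - \frac{M}{120}$ ($o{\left(M \right)} = -4 + \frac{\frac{5}{3} + \frac{M}{-15}}{8} = -4 + \frac{5 \cdot \frac{1}{3} + M \left(- \frac{1}{15}\right)}{8} = -4 + \frac{\frac{5}{3} - \frac{M}{15}}{8} = -4 - \left(- \frac{5}{24} + \frac{M}{120}\right) = - \frac{91}{24} - \frac{M}{120}$)
$0 o{\left(110 \right)} = 0 \left(- \frac{91}{24} - \frac{11}{12}\right) = 0 \left(- \frac{113}{24}\right) = 0$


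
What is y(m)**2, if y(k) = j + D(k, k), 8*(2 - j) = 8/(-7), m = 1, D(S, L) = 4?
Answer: 1849/49 ≈ 37.735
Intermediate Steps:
j = 15/7 (j = 2 - 1/(-7) = 2 - (-1)/7 = 2 - 1/8*(-8/7) = 2 + 1/7 = 15/7 ≈ 2.1429)
y(k) = 43/7 (y(k) = 15/7 + 4 = 43/7)
y(m)**2 = (43/7)**2 = 1849/49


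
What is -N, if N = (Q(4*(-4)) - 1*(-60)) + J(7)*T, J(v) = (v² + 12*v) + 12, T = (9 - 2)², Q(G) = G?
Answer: -7149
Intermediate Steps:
T = 49 (T = 7² = 49)
J(v) = 12 + v² + 12*v
N = 7149 (N = (4*(-4) - 1*(-60)) + (12 + 7² + 12*7)*49 = (-16 + 60) + (12 + 49 + 84)*49 = 44 + 145*49 = 44 + 7105 = 7149)
-N = -1*7149 = -7149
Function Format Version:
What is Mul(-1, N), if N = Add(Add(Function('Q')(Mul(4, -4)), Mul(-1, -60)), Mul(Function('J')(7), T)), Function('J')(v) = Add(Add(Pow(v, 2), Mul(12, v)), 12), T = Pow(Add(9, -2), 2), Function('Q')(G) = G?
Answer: -7149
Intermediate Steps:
T = 49 (T = Pow(7, 2) = 49)
Function('J')(v) = Add(12, Pow(v, 2), Mul(12, v))
N = 7149 (N = Add(Add(Mul(4, -4), Mul(-1, -60)), Mul(Add(12, Pow(7, 2), Mul(12, 7)), 49)) = Add(Add(-16, 60), Mul(Add(12, 49, 84), 49)) = Add(44, Mul(145, 49)) = Add(44, 7105) = 7149)
Mul(-1, N) = Mul(-1, 7149) = -7149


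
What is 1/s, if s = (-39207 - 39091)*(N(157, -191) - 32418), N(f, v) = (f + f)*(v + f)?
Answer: 1/3374174012 ≈ 2.9637e-10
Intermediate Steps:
N(f, v) = 2*f*(f + v) (N(f, v) = (2*f)*(f + v) = 2*f*(f + v))
s = 3374174012 (s = (-39207 - 39091)*(2*157*(157 - 191) - 32418) = -78298*(2*157*(-34) - 32418) = -78298*(-10676 - 32418) = -78298*(-43094) = 3374174012)
1/s = 1/3374174012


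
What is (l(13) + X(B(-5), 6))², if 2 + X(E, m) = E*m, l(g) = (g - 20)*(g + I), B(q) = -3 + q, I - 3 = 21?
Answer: 95481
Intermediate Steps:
I = 24 (I = 3 + 21 = 24)
l(g) = (-20 + g)*(24 + g) (l(g) = (g - 20)*(g + 24) = (-20 + g)*(24 + g))
X(E, m) = -2 + E*m
(l(13) + X(B(-5), 6))² = ((-480 + 13² + 4*13) + (-2 + (-3 - 5)*6))² = ((-480 + 169 + 52) + (-2 - 8*6))² = (-259 + (-2 - 48))² = (-259 - 50)² = (-309)² = 95481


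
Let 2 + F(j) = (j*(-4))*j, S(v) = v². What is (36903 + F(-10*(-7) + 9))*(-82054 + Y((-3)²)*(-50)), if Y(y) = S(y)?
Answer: -1027823448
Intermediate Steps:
Y(y) = y²
F(j) = -2 - 4*j² (F(j) = -2 + (j*(-4))*j = -2 + (-4*j)*j = -2 - 4*j²)
(36903 + F(-10*(-7) + 9))*(-82054 + Y((-3)²)*(-50)) = (36903 + (-2 - 4*(-10*(-7) + 9)²))*(-82054 + ((-3)²)²*(-50)) = (36903 + (-2 - 4*(70 + 9)²))*(-82054 + 9²*(-50)) = (36903 + (-2 - 4*79²))*(-82054 + 81*(-50)) = (36903 + (-2 - 4*6241))*(-82054 - 4050) = (36903 + (-2 - 24964))*(-86104) = (36903 - 24966)*(-86104) = 11937*(-86104) = -1027823448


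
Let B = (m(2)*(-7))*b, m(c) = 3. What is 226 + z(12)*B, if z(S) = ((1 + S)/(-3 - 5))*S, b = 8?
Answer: 3502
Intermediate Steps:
z(S) = S*(-⅛ - S/8) (z(S) = ((1 + S)/(-8))*S = ((1 + S)*(-⅛))*S = (-⅛ - S/8)*S = S*(-⅛ - S/8))
B = -168 (B = (3*(-7))*8 = -21*8 = -168)
226 + z(12)*B = 226 - ⅛*12*(1 + 12)*(-168) = 226 - ⅛*12*13*(-168) = 226 - 39/2*(-168) = 226 + 3276 = 3502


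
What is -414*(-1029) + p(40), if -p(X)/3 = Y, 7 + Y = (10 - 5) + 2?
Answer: 426006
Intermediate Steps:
Y = 0 (Y = -7 + ((10 - 5) + 2) = -7 + (5 + 2) = -7 + 7 = 0)
p(X) = 0 (p(X) = -3*0 = 0)
-414*(-1029) + p(40) = -414*(-1029) + 0 = 426006 + 0 = 426006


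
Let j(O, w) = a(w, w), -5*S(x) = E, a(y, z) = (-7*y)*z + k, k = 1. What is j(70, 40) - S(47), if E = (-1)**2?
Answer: -55994/5 ≈ -11199.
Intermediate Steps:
E = 1
a(y, z) = 1 - 7*y*z (a(y, z) = (-7*y)*z + 1 = -7*y*z + 1 = 1 - 7*y*z)
S(x) = -1/5 (S(x) = -1/5*1 = -1/5)
j(O, w) = 1 - 7*w**2 (j(O, w) = 1 - 7*w*w = 1 - 7*w**2)
j(70, 40) - S(47) = (1 - 7*40**2) - 1*(-1/5) = (1 - 7*1600) + 1/5 = (1 - 11200) + 1/5 = -11199 + 1/5 = -55994/5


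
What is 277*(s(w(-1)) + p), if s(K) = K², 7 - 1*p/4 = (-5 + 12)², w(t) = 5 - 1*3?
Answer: -45428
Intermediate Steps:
w(t) = 2 (w(t) = 5 - 3 = 2)
p = -168 (p = 28 - 4*(-5 + 12)² = 28 - 4*7² = 28 - 4*49 = 28 - 196 = -168)
277*(s(w(-1)) + p) = 277*(2² - 168) = 277*(4 - 168) = 277*(-164) = -45428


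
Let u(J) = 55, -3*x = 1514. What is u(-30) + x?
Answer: -1349/3 ≈ -449.67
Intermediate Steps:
x = -1514/3 (x = -1/3*1514 = -1514/3 ≈ -504.67)
u(-30) + x = 55 - 1514/3 = -1349/3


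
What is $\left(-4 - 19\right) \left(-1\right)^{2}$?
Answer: $-23$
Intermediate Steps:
$\left(-4 - 19\right) \left(-1\right)^{2} = \left(-23\right) 1 = -23$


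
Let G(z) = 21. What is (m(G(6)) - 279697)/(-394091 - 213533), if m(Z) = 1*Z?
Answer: 69919/151906 ≈ 0.46028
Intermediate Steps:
m(Z) = Z
(m(G(6)) - 279697)/(-394091 - 213533) = (21 - 279697)/(-394091 - 213533) = -279676/(-607624) = -279676*(-1/607624) = 69919/151906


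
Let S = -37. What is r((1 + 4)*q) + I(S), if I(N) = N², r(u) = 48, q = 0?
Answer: 1417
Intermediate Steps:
r((1 + 4)*q) + I(S) = 48 + (-37)² = 48 + 1369 = 1417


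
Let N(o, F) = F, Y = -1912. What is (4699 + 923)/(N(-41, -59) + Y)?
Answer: -1874/657 ≈ -2.8524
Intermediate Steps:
(4699 + 923)/(N(-41, -59) + Y) = (4699 + 923)/(-59 - 1912) = 5622/(-1971) = 5622*(-1/1971) = -1874/657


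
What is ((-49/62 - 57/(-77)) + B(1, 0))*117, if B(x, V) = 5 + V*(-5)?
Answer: 2764827/4774 ≈ 579.14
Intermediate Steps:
B(x, V) = 5 - 5*V
((-49/62 - 57/(-77)) + B(1, 0))*117 = ((-49/62 - 57/(-77)) + (5 - 5*0))*117 = ((-49*1/62 - 57*(-1/77)) + (5 + 0))*117 = ((-49/62 + 57/77) + 5)*117 = (-239/4774 + 5)*117 = (23631/4774)*117 = 2764827/4774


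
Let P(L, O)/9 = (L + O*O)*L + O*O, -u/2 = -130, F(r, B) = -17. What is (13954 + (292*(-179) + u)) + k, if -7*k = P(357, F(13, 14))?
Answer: -2344577/7 ≈ -3.3494e+5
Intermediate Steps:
u = 260 (u = -2*(-130) = 260)
P(L, O) = 9*O² + 9*L*(L + O²) (P(L, O) = 9*((L + O*O)*L + O*O) = 9*((L + O²)*L + O²) = 9*(L*(L + O²) + O²) = 9*(O² + L*(L + O²)) = 9*O² + 9*L*(L + O²))
k = -2078199/7 (k = -(9*357² + 9*(-17)² + 9*357*(-17)²)/7 = -(9*127449 + 9*289 + 9*357*289)/7 = -(1147041 + 2601 + 928557)/7 = -⅐*2078199 = -2078199/7 ≈ -2.9689e+5)
(13954 + (292*(-179) + u)) + k = (13954 + (292*(-179) + 260)) - 2078199/7 = (13954 + (-52268 + 260)) - 2078199/7 = (13954 - 52008) - 2078199/7 = -38054 - 2078199/7 = -2344577/7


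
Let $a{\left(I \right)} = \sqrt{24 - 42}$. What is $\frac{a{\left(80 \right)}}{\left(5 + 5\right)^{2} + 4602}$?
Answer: $\frac{3 i \sqrt{2}}{4702} \approx 0.00090231 i$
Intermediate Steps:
$a{\left(I \right)} = 3 i \sqrt{2}$ ($a{\left(I \right)} = \sqrt{-18} = 3 i \sqrt{2}$)
$\frac{a{\left(80 \right)}}{\left(5 + 5\right)^{2} + 4602} = \frac{3 i \sqrt{2}}{\left(5 + 5\right)^{2} + 4602} = \frac{3 i \sqrt{2}}{10^{2} + 4602} = \frac{3 i \sqrt{2}}{100 + 4602} = \frac{3 i \sqrt{2}}{4702}$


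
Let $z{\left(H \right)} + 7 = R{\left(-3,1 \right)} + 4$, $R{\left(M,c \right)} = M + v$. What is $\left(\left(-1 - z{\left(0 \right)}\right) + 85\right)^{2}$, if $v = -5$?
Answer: $9025$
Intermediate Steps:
$R{\left(M,c \right)} = -5 + M$ ($R{\left(M,c \right)} = M - 5 = -5 + M$)
$z{\left(H \right)} = -11$ ($z{\left(H \right)} = -7 + \left(\left(-5 - 3\right) + 4\right) = -7 + \left(-8 + 4\right) = -7 - 4 = -11$)
$\left(\left(-1 - z{\left(0 \right)}\right) + 85\right)^{2} = \left(\left(-1 - -11\right) + 85\right)^{2} = \left(\left(-1 + 11\right) + 85\right)^{2} = \left(10 + 85\right)^{2} = 95^{2} = 9025$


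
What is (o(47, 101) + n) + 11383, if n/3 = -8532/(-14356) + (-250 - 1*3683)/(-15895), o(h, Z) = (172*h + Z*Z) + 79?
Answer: 1697125778501/57047155 ≈ 29750.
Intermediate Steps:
o(h, Z) = 79 + Z² + 172*h (o(h, Z) = (172*h + Z²) + 79 = (Z² + 172*h) + 79 = 79 + Z² + 172*h)
n = 144058716/57047155 (n = 3*(-8532/(-14356) + (-250 - 1*3683)/(-15895)) = 3*(-8532*(-1/14356) + (-250 - 3683)*(-1/15895)) = 3*(2133/3589 - 3933*(-1/15895)) = 3*(2133/3589 + 3933/15895) = 3*(48019572/57047155) = 144058716/57047155 ≈ 2.5253)
(o(47, 101) + n) + 11383 = ((79 + 101² + 172*47) + 144058716/57047155) + 11383 = ((79 + 10201 + 8084) + 144058716/57047155) + 11383 = (18364 + 144058716/57047155) + 11383 = 1047758013136/57047155 + 11383 = 1697125778501/57047155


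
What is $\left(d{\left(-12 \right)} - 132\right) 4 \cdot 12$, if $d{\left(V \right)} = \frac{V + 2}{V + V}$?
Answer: $-6316$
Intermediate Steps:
$d{\left(V \right)} = \frac{2 + V}{2 V}$
$\left(d{\left(-12 \right)} - 132\right) 4 \cdot 12 = \left(\frac{2 - 12}{2 \left(-12\right)} - 132\right) 4 \cdot 12 = \left(\frac{1}{2} \left(- \frac{1}{12}\right) \left(-10\right) - 132\right) 48 = \left(\frac{5}{12} - 132\right) 48 = \left(- \frac{1579}{12}\right) 48 = -6316$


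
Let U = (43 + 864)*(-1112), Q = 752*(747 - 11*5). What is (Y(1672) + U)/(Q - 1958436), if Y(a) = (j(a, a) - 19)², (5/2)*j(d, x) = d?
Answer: 14658599/35951300 ≈ 0.40773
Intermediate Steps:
j(d, x) = 2*d/5
Y(a) = (-19 + 2*a/5)² (Y(a) = (2*a/5 - 19)² = (-19 + 2*a/5)²)
Q = 520384 (Q = 752*(747 - 55) = 752*692 = 520384)
U = -1008584 (U = 907*(-1112) = -1008584)
(Y(1672) + U)/(Q - 1958436) = ((-95 + 2*1672)²/25 - 1008584)/(520384 - 1958436) = ((-95 + 3344)²/25 - 1008584)/(-1438052) = ((1/25)*3249² - 1008584)*(-1/1438052) = ((1/25)*10556001 - 1008584)*(-1/1438052) = (10556001/25 - 1008584)*(-1/1438052) = -14658599/25*(-1/1438052) = 14658599/35951300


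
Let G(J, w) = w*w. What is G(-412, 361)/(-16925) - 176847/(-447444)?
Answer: -18439404683/2524329900 ≈ -7.3047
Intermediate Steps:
G(J, w) = w²
G(-412, 361)/(-16925) - 176847/(-447444) = 361²/(-16925) - 176847/(-447444) = 130321*(-1/16925) - 176847*(-1/447444) = -130321/16925 + 58949/149148 = -18439404683/2524329900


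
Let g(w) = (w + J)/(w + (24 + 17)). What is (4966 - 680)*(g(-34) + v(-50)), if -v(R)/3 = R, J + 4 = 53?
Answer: 4564590/7 ≈ 6.5208e+5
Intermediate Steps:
J = 49 (J = -4 + 53 = 49)
v(R) = -3*R
g(w) = (49 + w)/(41 + w) (g(w) = (w + 49)/(w + (24 + 17)) = (49 + w)/(w + 41) = (49 + w)/(41 + w))
(4966 - 680)*(g(-34) + v(-50)) = (4966 - 680)*((49 - 34)/(41 - 34) - 3*(-50)) = 4286*(15/7 + 150) = 4286*(1065/7) = 4564590/7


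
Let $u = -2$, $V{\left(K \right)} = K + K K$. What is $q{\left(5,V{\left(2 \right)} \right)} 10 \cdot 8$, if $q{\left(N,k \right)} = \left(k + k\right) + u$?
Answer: $800$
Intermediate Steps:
$V{\left(K \right)} = K + K^{2}$
$q{\left(N,k \right)} = -2 + 2 k$ ($q{\left(N,k \right)} = \left(k + k\right) - 2 = 2 k - 2 = -2 + 2 k$)
$q{\left(5,V{\left(2 \right)} \right)} 10 \cdot 8 = \left(-2 + 2 \cdot 2 \left(1 + 2\right)\right) 10 \cdot 8 = \left(-2 + 2 \cdot 2 \cdot 3\right) 10 \cdot 8 = \left(-2 + 2 \cdot 6\right) 10 \cdot 8 = \left(-2 + 12\right) 10 \cdot 8 = 10 \cdot 10 \cdot 8 = 100 \cdot 8 = 800$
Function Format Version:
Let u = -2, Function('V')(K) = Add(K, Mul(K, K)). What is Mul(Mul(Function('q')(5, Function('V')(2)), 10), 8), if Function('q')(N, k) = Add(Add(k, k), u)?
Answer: 800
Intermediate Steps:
Function('V')(K) = Add(K, Pow(K, 2))
Function('q')(N, k) = Add(-2, Mul(2, k)) (Function('q')(N, k) = Add(Add(k, k), -2) = Add(Mul(2, k), -2) = Add(-2, Mul(2, k)))
Mul(Mul(Function('q')(5, Function('V')(2)), 10), 8) = Mul(Mul(Add(-2, Mul(2, Mul(2, Add(1, 2)))), 10), 8) = Mul(Mul(Add(-2, Mul(2, Mul(2, 3))), 10), 8) = Mul(Mul(Add(-2, Mul(2, 6)), 10), 8) = Mul(Mul(Add(-2, 12), 10), 8) = Mul(Mul(10, 10), 8) = Mul(100, 8) = 800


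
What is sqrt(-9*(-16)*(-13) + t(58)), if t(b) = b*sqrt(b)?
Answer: sqrt(-1872 + 58*sqrt(58)) ≈ 37.819*I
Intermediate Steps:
t(b) = b**(3/2)
sqrt(-9*(-16)*(-13) + t(58)) = sqrt(-9*(-16)*(-13) + 58**(3/2)) = sqrt(144*(-13) + 58*sqrt(58)) = sqrt(-1872 + 58*sqrt(58))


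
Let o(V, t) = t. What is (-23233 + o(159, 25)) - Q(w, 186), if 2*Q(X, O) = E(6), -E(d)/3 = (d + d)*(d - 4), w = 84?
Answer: -23172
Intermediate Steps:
E(d) = -6*d*(-4 + d) (E(d) = -3*(d + d)*(d - 4) = -3*2*d*(-4 + d) = -6*d*(-4 + d))
Q(X, O) = -36 (Q(X, O) = (6*6*(4 - 1*6))/2 = (6*6*(4 - 6))/2 = (6*6*(-2))/2 = (½)*(-72) = -36)
(-23233 + o(159, 25)) - Q(w, 186) = (-23233 + 25) - 1*(-36) = -23208 + 36 = -23172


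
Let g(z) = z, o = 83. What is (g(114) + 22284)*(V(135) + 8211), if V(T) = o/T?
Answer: 8276568688/45 ≈ 1.8392e+8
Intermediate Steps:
V(T) = 83/T
(g(114) + 22284)*(V(135) + 8211) = (114 + 22284)*(83/135 + 8211) = 22398*(83*(1/135) + 8211) = 22398*(83/135 + 8211) = 22398*(1108568/135) = 8276568688/45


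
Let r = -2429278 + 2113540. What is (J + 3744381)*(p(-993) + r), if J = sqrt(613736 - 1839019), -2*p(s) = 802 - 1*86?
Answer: -1183583856576 - 316096*I*sqrt(1225283) ≈ -1.1836e+12 - 3.4989e+8*I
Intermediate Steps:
p(s) = -358 (p(s) = -(802 - 1*86)/2 = -(802 - 86)/2 = -1/2*716 = -358)
r = -315738
J = I*sqrt(1225283) (J = sqrt(-1225283) = I*sqrt(1225283) ≈ 1106.9*I)
(J + 3744381)*(p(-993) + r) = (I*sqrt(1225283) + 3744381)*(-358 - 315738) = (3744381 + I*sqrt(1225283))*(-316096) = -1183583856576 - 316096*I*sqrt(1225283)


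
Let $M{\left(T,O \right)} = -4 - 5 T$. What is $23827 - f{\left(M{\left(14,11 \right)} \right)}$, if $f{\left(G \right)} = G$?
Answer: $23901$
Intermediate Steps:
$23827 - f{\left(M{\left(14,11 \right)} \right)} = 23827 - \left(-4 - 70\right) = 23827 - -74 = 23827 + 74 = 23901$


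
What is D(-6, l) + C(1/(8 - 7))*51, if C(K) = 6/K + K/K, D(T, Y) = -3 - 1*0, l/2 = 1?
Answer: 354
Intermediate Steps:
l = 2 (l = 2*1 = 2)
D(T, Y) = -3 (D(T, Y) = -3 + 0 = -3)
C(K) = 1 + 6/K (C(K) = 6/K + 1 = 1 + 6/K)
D(-6, l) + C(1/(8 - 7))*51 = -3 + ((6 + 1/(8 - 7))/(1/(8 - 7)))*51 = -3 + ((6 + 1/1)/(1/1))*51 = -3 + ((6 + 1)/1)*51 = -3 + (1*7)*51 = -3 + 7*51 = -3 + 357 = 354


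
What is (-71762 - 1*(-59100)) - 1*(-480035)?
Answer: 467373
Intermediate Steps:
(-71762 - 1*(-59100)) - 1*(-480035) = (-71762 + 59100) + 480035 = -12662 + 480035 = 467373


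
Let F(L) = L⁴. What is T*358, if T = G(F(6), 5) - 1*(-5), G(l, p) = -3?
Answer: 716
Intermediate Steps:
T = 2 (T = -3 - 1*(-5) = -3 + 5 = 2)
T*358 = 2*358 = 716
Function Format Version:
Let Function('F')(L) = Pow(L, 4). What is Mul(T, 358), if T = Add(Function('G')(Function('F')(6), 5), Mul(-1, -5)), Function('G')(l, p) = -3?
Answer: 716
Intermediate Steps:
T = 2 (T = Add(-3, Mul(-1, -5)) = Add(-3, 5) = 2)
Mul(T, 358) = Mul(2, 358) = 716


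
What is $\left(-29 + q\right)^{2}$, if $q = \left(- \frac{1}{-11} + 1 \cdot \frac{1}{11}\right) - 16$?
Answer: $\frac{243049}{121} \approx 2008.7$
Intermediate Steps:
$q = - \frac{174}{11}$ ($q = \left(\left(-1\right) \left(- \frac{1}{11}\right) + 1 \cdot \frac{1}{11}\right) - 16 = \left(\frac{1}{11} + \frac{1}{11}\right) - 16 = \frac{2}{11} - 16 = - \frac{174}{11} \approx -15.818$)
$\left(-29 + q\right)^{2} = \left(-29 - \frac{174}{11}\right)^{2} = \left(- \frac{493}{11}\right)^{2} = \frac{243049}{121}$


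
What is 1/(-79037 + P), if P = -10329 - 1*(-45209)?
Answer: -1/44157 ≈ -2.2646e-5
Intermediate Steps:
P = 34880 (P = -10329 + 45209 = 34880)
1/(-79037 + P) = 1/(-79037 + 34880) = 1/(-44157) = -1/44157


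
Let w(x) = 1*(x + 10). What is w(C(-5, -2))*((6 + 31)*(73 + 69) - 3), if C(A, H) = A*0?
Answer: 52510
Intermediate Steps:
C(A, H) = 0
w(x) = 10 + x (w(x) = 1*(10 + x) = 10 + x)
w(C(-5, -2))*((6 + 31)*(73 + 69) - 3) = (10 + 0)*((6 + 31)*(73 + 69) - 3) = 10*(37*142 - 3) = 10*(5254 - 3) = 10*5251 = 52510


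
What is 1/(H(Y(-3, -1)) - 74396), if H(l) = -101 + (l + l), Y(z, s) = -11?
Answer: -1/74519 ≈ -1.3419e-5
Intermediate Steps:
H(l) = -101 + 2*l
1/(H(Y(-3, -1)) - 74396) = 1/((-101 + 2*(-11)) - 74396) = 1/((-101 - 22) - 74396) = 1/(-123 - 74396) = 1/(-74519) = -1/74519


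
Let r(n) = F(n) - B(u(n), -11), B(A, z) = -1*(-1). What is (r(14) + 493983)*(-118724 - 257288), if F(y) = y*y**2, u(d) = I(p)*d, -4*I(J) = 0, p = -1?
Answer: -186774936712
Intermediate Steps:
I(J) = 0 (I(J) = -1/4*0 = 0)
u(d) = 0 (u(d) = 0*d = 0)
F(y) = y**3
B(A, z) = 1
r(n) = -1 + n**3 (r(n) = n**3 - 1*1 = n**3 - 1 = -1 + n**3)
(r(14) + 493983)*(-118724 - 257288) = ((-1 + 14**3) + 493983)*(-118724 - 257288) = ((-1 + 2744) + 493983)*(-376012) = (2743 + 493983)*(-376012) = 496726*(-376012) = -186774936712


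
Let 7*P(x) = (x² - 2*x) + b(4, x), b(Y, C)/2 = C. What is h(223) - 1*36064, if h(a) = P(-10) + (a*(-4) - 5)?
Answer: -258627/7 ≈ -36947.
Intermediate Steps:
b(Y, C) = 2*C
P(x) = x²/7 (P(x) = ((x² - 2*x) + 2*x)/7 = x²/7)
h(a) = 65/7 - 4*a (h(a) = (⅐)*(-10)² + (a*(-4) - 5) = (⅐)*100 + (-4*a - 5) = 100/7 + (-5 - 4*a) = 65/7 - 4*a)
h(223) - 1*36064 = (65/7 - 4*223) - 1*36064 = (65/7 - 892) - 36064 = -6179/7 - 36064 = -258627/7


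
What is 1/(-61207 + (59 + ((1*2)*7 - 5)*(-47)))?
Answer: -1/61571 ≈ -1.6241e-5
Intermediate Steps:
1/(-61207 + (59 + ((1*2)*7 - 5)*(-47))) = 1/(-61207 + (59 + (2*7 - 5)*(-47))) = 1/(-61207 + (59 + (14 - 5)*(-47))) = 1/(-61207 + (59 + 9*(-47))) = 1/(-61207 + (59 - 423)) = 1/(-61207 - 364) = 1/(-61571) = -1/61571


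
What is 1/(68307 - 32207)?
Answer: 1/36100 ≈ 2.7701e-5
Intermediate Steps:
1/(68307 - 32207) = 1/36100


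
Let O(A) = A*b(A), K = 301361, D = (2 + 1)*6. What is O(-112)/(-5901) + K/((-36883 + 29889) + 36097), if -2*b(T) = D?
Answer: 83285497/8177943 ≈ 10.184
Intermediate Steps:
D = 18 (D = 3*6 = 18)
b(T) = -9 (b(T) = -1/2*18 = -9)
O(A) = -9*A (O(A) = A*(-9) = -9*A)
O(-112)/(-5901) + K/((-36883 + 29889) + 36097) = -9*(-112)/(-5901) + 301361/((-36883 + 29889) + 36097) = 1008*(-1/5901) + 301361/(-6994 + 36097) = -48/281 + 301361/29103 = 83285497/8177943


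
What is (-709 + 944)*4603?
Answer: 1081705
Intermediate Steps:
(-709 + 944)*4603 = 235*4603 = 1081705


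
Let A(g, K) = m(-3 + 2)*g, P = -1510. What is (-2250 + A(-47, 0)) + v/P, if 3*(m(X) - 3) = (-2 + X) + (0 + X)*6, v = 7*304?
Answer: -1699814/755 ≈ -2251.4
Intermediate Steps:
v = 2128
m(X) = 7/3 + 7*X/3 (m(X) = 3 + ((-2 + X) + (0 + X)*6)/3 = 3 + ((-2 + X) + X*6)/3 = 3 + ((-2 + X) + 6*X)/3 = 3 + (-2 + 7*X)/3 = 3 + (-⅔ + 7*X/3) = 7/3 + 7*X/3)
A(g, K) = 0 (A(g, K) = (7/3 + 7*(-3 + 2)/3)*g = (7/3 + (7/3)*(-1))*g = (7/3 - 7/3)*g = 0*g = 0)
(-2250 + A(-47, 0)) + v/P = (-2250 + 0) + 2128/(-1510) = -2250 + 2128*(-1/1510) = -2250 - 1064/755 = -1699814/755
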